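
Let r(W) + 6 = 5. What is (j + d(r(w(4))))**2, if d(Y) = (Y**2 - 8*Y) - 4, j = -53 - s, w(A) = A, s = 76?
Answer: 15376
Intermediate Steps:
r(W) = -1 (r(W) = -6 + 5 = -1)
j = -129 (j = -53 - 1*76 = -53 - 76 = -129)
d(Y) = -4 + Y**2 - 8*Y
(j + d(r(w(4))))**2 = (-129 + (-4 + (-1)**2 - 8*(-1)))**2 = (-129 + (-4 + 1 + 8))**2 = (-129 + 5)**2 = (-124)**2 = 15376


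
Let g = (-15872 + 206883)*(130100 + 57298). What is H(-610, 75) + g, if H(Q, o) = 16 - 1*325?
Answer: 35795079069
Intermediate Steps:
H(Q, o) = -309 (H(Q, o) = 16 - 325 = -309)
g = 35795079378 (g = 191011*187398 = 35795079378)
H(-610, 75) + g = -309 + 35795079378 = 35795079069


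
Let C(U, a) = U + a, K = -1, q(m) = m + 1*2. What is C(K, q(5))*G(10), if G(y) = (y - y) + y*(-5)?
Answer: -300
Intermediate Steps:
q(m) = 2 + m (q(m) = m + 2 = 2 + m)
G(y) = -5*y (G(y) = 0 - 5*y = -5*y)
C(K, q(5))*G(10) = (-1 + (2 + 5))*(-5*10) = (-1 + 7)*(-50) = 6*(-50) = -300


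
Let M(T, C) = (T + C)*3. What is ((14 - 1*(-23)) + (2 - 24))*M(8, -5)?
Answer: 135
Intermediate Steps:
M(T, C) = 3*C + 3*T (M(T, C) = (C + T)*3 = 3*C + 3*T)
((14 - 1*(-23)) + (2 - 24))*M(8, -5) = ((14 - 1*(-23)) + (2 - 24))*(3*(-5) + 3*8) = ((14 + 23) - 22)*(-15 + 24) = (37 - 22)*9 = 15*9 = 135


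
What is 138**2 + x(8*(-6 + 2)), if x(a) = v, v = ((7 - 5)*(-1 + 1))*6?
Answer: 19044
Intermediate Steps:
v = 0 (v = (2*0)*6 = 0*6 = 0)
x(a) = 0
138**2 + x(8*(-6 + 2)) = 138**2 + 0 = 19044 + 0 = 19044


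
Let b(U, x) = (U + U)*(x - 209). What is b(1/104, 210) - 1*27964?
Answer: -1454127/52 ≈ -27964.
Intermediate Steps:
b(U, x) = 2*U*(-209 + x) (b(U, x) = (2*U)*(-209 + x) = 2*U*(-209 + x))
b(1/104, 210) - 1*27964 = 2*(-209 + 210)/104 - 1*27964 = 2*(1/104)*1 - 27964 = 1/52 - 27964 = -1454127/52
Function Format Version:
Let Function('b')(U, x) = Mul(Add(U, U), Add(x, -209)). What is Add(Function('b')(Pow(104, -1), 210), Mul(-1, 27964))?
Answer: Rational(-1454127, 52) ≈ -27964.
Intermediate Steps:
Function('b')(U, x) = Mul(2, U, Add(-209, x)) (Function('b')(U, x) = Mul(Mul(2, U), Add(-209, x)) = Mul(2, U, Add(-209, x)))
Add(Function('b')(Pow(104, -1), 210), Mul(-1, 27964)) = Add(Mul(2, Pow(104, -1), Add(-209, 210)), Mul(-1, 27964)) = Add(Mul(2, Rational(1, 104), 1), -27964) = Add(Rational(1, 52), -27964) = Rational(-1454127, 52)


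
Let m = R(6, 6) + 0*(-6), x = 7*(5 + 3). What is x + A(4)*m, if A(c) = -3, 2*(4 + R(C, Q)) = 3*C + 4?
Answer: 35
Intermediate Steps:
R(C, Q) = -2 + 3*C/2 (R(C, Q) = -4 + (3*C + 4)/2 = -4 + (4 + 3*C)/2 = -4 + (2 + 3*C/2) = -2 + 3*C/2)
x = 56 (x = 7*8 = 56)
m = 7 (m = (-2 + (3/2)*6) + 0*(-6) = (-2 + 9) + 0 = 7 + 0 = 7)
x + A(4)*m = 56 - 3*7 = 56 - 21 = 35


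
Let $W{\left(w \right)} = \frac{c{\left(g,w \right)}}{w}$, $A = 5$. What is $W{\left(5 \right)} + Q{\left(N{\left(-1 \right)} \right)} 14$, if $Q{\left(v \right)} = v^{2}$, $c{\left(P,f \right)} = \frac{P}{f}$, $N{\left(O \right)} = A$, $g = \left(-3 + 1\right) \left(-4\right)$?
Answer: $\frac{8758}{25} \approx 350.32$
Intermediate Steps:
$g = 8$ ($g = \left(-2\right) \left(-4\right) = 8$)
$N{\left(O \right)} = 5$
$W{\left(w \right)} = \frac{8}{w^{2}}$ ($W{\left(w \right)} = \frac{8 \frac{1}{w}}{w} = \frac{8}{w^{2}}$)
$W{\left(5 \right)} + Q{\left(N{\left(-1 \right)} \right)} 14 = \frac{8}{25} + 5^{2} \cdot 14 = 8 \cdot \frac{1}{25} + 25 \cdot 14 = \frac{8}{25} + 350 = \frac{8758}{25}$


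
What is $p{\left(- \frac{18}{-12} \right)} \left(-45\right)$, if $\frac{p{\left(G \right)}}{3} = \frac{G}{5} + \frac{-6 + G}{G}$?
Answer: $\frac{729}{2} \approx 364.5$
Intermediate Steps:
$p{\left(G \right)} = \frac{3 G}{5} + \frac{3 \left(-6 + G\right)}{G}$ ($p{\left(G \right)} = 3 \left(\frac{G}{5} + \frac{-6 + G}{G}\right) = \frac{3 G}{5} + \frac{3 \left(-6 + G\right)}{G}$)
$p{\left(- \frac{18}{-12} \right)} \left(-45\right) = \left(3 - \frac{18}{\left(-18\right) \frac{1}{-12}} + \frac{3 \left(- \frac{18}{-12}\right)}{5}\right) \left(-45\right) = \left(3 - \frac{18}{\left(-18\right) \left(- \frac{1}{12}\right)} + \frac{3 \left(\left(-18\right) \left(- \frac{1}{12}\right)\right)}{5}\right) \left(-45\right) = \left(3 - \frac{18}{\frac{3}{2}} + \frac{3}{5} \cdot \frac{3}{2}\right) \left(-45\right) = \left(3 - 12 + \frac{9}{10}\right) \left(-45\right) = \left(- \frac{81}{10}\right) \left(-45\right) = \frac{729}{2}$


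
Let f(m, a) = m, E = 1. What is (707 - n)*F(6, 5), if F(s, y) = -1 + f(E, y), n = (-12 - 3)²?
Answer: 0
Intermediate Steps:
n = 225 (n = (-15)² = 225)
F(s, y) = 0 (F(s, y) = -1 + 1 = 0)
(707 - n)*F(6, 5) = (707 - 1*225)*0 = (707 - 225)*0 = 482*0 = 0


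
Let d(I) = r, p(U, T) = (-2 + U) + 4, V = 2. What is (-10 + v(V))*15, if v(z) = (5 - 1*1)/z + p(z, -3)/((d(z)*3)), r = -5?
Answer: -124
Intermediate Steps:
p(U, T) = 2 + U
d(I) = -5
v(z) = -2/15 + 4/z - z/15 (v(z) = (5 - 1*1)/z + (2 + z)/((-5*3)) = (5 - 1)/z + (2 + z)/(-15) = 4/z + (2 + z)*(-1/15) = 4/z + (-2/15 - z/15) = -2/15 + 4/z - z/15)
(-10 + v(V))*15 = (-10 + (1/15)*(60 - 1*2*(2 + 2))/2)*15 = (-10 + (1/15)*(½)*(60 - 1*2*4))*15 = (-10 + (1/15)*(½)*(60 - 8))*15 = (-10 + (1/15)*(½)*52)*15 = (-10 + 26/15)*15 = -124/15*15 = -124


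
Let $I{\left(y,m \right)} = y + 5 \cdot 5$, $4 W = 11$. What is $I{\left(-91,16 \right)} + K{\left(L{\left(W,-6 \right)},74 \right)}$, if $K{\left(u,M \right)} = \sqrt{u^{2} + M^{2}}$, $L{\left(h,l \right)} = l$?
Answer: $-66 + 2 \sqrt{1378} \approx 8.2428$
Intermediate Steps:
$W = \frac{11}{4}$ ($W = \frac{1}{4} \cdot 11 = \frac{11}{4} \approx 2.75$)
$I{\left(y,m \right)} = 25 + y$ ($I{\left(y,m \right)} = y + 25 = 25 + y$)
$K{\left(u,M \right)} = \sqrt{M^{2} + u^{2}}$
$I{\left(-91,16 \right)} + K{\left(L{\left(W,-6 \right)},74 \right)} = \left(25 - 91\right) + \sqrt{74^{2} + \left(-6\right)^{2}} = -66 + \sqrt{5476 + 36} = -66 + \sqrt{5512} = -66 + 2 \sqrt{1378}$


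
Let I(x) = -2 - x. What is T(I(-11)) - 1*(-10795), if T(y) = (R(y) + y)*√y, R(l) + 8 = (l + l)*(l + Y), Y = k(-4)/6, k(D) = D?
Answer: 11248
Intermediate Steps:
Y = -⅔ (Y = -4/6 = -4*⅙ = -⅔ ≈ -0.66667)
R(l) = -8 + 2*l*(-⅔ + l) (R(l) = -8 + (l + l)*(l - ⅔) = -8 + (2*l)*(-⅔ + l) = -8 + 2*l*(-⅔ + l))
T(y) = √y*(-8 + 2*y² - y/3) (T(y) = ((-8 + 2*y² - 4*y/3) + y)*√y = (-8 + 2*y² - y/3)*√y = √y*(-8 + 2*y² - y/3))
T(I(-11)) - 1*(-10795) = √(-2 - 1*(-11))*(-24 - (-2 - 1*(-11)) + 6*(-2 - 1*(-11))²)/3 - 1*(-10795) = √(-2 + 11)*(-24 - (-2 + 11) + 6*(-2 + 11)²)/3 + 10795 = √9*(-24 - 1*9 + 6*9²)/3 + 10795 = (⅓)*3*(-24 - 9 + 6*81) + 10795 = (⅓)*3*(-24 - 9 + 486) + 10795 = (⅓)*3*453 + 10795 = 453 + 10795 = 11248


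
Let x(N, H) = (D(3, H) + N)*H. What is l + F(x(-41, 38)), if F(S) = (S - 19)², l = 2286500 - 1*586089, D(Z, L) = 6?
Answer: 3520212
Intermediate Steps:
x(N, H) = H*(6 + N) (x(N, H) = (6 + N)*H = H*(6 + N))
l = 1700411 (l = 2286500 - 586089 = 1700411)
F(S) = (-19 + S)²
l + F(x(-41, 38)) = 1700411 + (-19 + 38*(6 - 41))² = 1700411 + (-19 + 38*(-35))² = 1700411 + (-19 - 1330)² = 1700411 + (-1349)² = 1700411 + 1819801 = 3520212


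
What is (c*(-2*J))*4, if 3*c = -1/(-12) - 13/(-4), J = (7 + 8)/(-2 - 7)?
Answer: 400/27 ≈ 14.815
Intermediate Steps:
J = -5/3 (J = 15/(-9) = 15*(-1/9) = -5/3 ≈ -1.6667)
c = 10/9 (c = (-1/(-12) - 13/(-4))/3 = (-1*(-1/12) - 13*(-1/4))/3 = (1/12 + 13/4)/3 = (1/3)*(10/3) = 10/9 ≈ 1.1111)
(c*(-2*J))*4 = (10*(-2*(-5/3))/9)*4 = ((10/9)*(10/3))*4 = (100/27)*4 = 400/27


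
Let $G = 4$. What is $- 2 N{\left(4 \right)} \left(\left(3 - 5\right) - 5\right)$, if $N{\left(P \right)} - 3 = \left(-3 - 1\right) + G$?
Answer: $42$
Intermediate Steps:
$N{\left(P \right)} = 3$ ($N{\left(P \right)} = 3 + \left(\left(-3 - 1\right) + 4\right) = 3 + \left(-4 + 4\right) = 3 + 0 = 3$)
$- 2 N{\left(4 \right)} \left(\left(3 - 5\right) - 5\right) = \left(-2\right) 3 \left(\left(3 - 5\right) - 5\right) = - 6 \left(-2 - 5\right) = \left(-6\right) \left(-7\right) = 42$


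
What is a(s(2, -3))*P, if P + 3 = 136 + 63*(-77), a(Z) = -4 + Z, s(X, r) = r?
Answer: 33026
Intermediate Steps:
P = -4718 (P = -3 + (136 + 63*(-77)) = -3 + (136 - 4851) = -3 - 4715 = -4718)
a(s(2, -3))*P = (-4 - 3)*(-4718) = -7*(-4718) = 33026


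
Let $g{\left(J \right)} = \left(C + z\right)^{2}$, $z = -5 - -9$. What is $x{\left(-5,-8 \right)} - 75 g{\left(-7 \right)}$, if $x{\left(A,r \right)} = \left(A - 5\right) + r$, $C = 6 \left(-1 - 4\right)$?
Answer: $-50718$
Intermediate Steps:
$z = 4$ ($z = -5 + 9 = 4$)
$C = -30$ ($C = 6 \left(-5\right) = -30$)
$x{\left(A,r \right)} = -5 + A + r$ ($x{\left(A,r \right)} = \left(-5 + A\right) + r = -5 + A + r$)
$g{\left(J \right)} = 676$ ($g{\left(J \right)} = \left(-30 + 4\right)^{2} = \left(-26\right)^{2} = 676$)
$x{\left(-5,-8 \right)} - 75 g{\left(-7 \right)} = \left(-5 - 5 - 8\right) - 50700 = -18 - 50700 = -50718$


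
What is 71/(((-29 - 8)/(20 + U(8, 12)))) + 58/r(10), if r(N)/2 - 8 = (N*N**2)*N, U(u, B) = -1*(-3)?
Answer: -16341991/370296 ≈ -44.132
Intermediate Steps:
U(u, B) = 3
r(N) = 16 + 2*N**4 (r(N) = 16 + 2*((N*N**2)*N) = 16 + 2*(N**3*N) = 16 + 2*N**4)
71/(((-29 - 8)/(20 + U(8, 12)))) + 58/r(10) = 71/(((-29 - 8)/(20 + 3))) + 58/(16 + 2*10**4) = 71/((-37/23)) + 58/(16 + 2*10000) = 71/((-37*1/23)) + 58/(16 + 20000) = 71/(-37/23) + 58/20016 = 71*(-23/37) + 58*(1/20016) = -1633/37 + 29/10008 = -16341991/370296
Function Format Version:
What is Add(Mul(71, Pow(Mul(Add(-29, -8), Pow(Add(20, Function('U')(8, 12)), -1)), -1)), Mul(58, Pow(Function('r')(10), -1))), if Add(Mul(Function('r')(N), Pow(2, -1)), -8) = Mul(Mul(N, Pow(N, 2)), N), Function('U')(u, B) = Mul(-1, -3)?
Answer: Rational(-16341991, 370296) ≈ -44.132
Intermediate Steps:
Function('U')(u, B) = 3
Function('r')(N) = Add(16, Mul(2, Pow(N, 4))) (Function('r')(N) = Add(16, Mul(2, Mul(Mul(N, Pow(N, 2)), N))) = Add(16, Mul(2, Mul(Pow(N, 3), N))) = Add(16, Mul(2, Pow(N, 4))))
Add(Mul(71, Pow(Mul(Add(-29, -8), Pow(Add(20, Function('U')(8, 12)), -1)), -1)), Mul(58, Pow(Function('r')(10), -1))) = Add(Mul(71, Pow(Mul(Add(-29, -8), Pow(Add(20, 3), -1)), -1)), Mul(58, Pow(Add(16, Mul(2, Pow(10, 4))), -1))) = Add(Mul(71, Pow(Mul(-37, Pow(23, -1)), -1)), Mul(58, Pow(Add(16, Mul(2, 10000)), -1))) = Add(Mul(71, Pow(Mul(-37, Rational(1, 23)), -1)), Mul(58, Pow(Add(16, 20000), -1))) = Add(Mul(71, Pow(Rational(-37, 23), -1)), Mul(58, Pow(20016, -1))) = Add(Mul(71, Rational(-23, 37)), Mul(58, Rational(1, 20016))) = Add(Rational(-1633, 37), Rational(29, 10008)) = Rational(-16341991, 370296)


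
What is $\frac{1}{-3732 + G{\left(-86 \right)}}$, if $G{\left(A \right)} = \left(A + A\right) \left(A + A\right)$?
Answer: $\frac{1}{25852} \approx 3.8682 \cdot 10^{-5}$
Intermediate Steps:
$G{\left(A \right)} = 4 A^{2}$ ($G{\left(A \right)} = 2 A 2 A = 4 A^{2}$)
$\frac{1}{-3732 + G{\left(-86 \right)}} = \frac{1}{-3732 + 4 \left(-86\right)^{2}} = \frac{1}{-3732 + 4 \cdot 7396} = \frac{1}{-3732 + 29584} = \frac{1}{25852}$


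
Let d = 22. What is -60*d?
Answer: -1320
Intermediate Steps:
-60*d = -60*22 = -1320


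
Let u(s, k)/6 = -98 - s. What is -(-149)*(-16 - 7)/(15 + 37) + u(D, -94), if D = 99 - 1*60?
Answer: -46171/52 ≈ -887.90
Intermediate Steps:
D = 39 (D = 99 - 60 = 39)
u(s, k) = -588 - 6*s (u(s, k) = 6*(-98 - s) = -588 - 6*s)
-(-149)*(-16 - 7)/(15 + 37) + u(D, -94) = -(-149)*(-16 - 7)/(15 + 37) + (-588 - 6*39) = -(-149)*(-23/52) + (-588 - 234) = -(-149)*(-23*1/52) - 822 = -(-149)*(-23)/52 - 822 = -1*3427/52 - 822 = -3427/52 - 822 = -46171/52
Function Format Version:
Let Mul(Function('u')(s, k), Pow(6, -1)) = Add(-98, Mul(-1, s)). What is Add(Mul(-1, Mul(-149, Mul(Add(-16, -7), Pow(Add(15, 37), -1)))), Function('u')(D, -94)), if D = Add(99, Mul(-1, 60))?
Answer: Rational(-46171, 52) ≈ -887.90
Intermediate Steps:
D = 39 (D = Add(99, -60) = 39)
Function('u')(s, k) = Add(-588, Mul(-6, s)) (Function('u')(s, k) = Mul(6, Add(-98, Mul(-1, s))) = Add(-588, Mul(-6, s)))
Add(Mul(-1, Mul(-149, Mul(Add(-16, -7), Pow(Add(15, 37), -1)))), Function('u')(D, -94)) = Add(Mul(-1, Mul(-149, Mul(Add(-16, -7), Pow(Add(15, 37), -1)))), Add(-588, Mul(-6, 39))) = Add(Mul(-1, Mul(-149, Mul(-23, Pow(52, -1)))), Add(-588, -234)) = Add(Mul(-1, Mul(-149, Mul(-23, Rational(1, 52)))), -822) = Add(Mul(-1, Mul(-149, Rational(-23, 52))), -822) = Add(Mul(-1, Rational(3427, 52)), -822) = Add(Rational(-3427, 52), -822) = Rational(-46171, 52)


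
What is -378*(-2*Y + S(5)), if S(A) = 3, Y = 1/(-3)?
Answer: -1386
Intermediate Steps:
Y = -⅓ ≈ -0.33333
-378*(-2*Y + S(5)) = -378*(-2*(-⅓) + 3) = -378*(⅔ + 3) = -378*11/3 = -1386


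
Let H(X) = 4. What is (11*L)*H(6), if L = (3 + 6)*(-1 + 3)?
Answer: 792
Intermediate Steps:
L = 18 (L = 9*2 = 18)
(11*L)*H(6) = (11*18)*4 = 198*4 = 792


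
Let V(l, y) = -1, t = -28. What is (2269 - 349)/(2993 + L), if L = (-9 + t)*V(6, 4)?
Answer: 64/101 ≈ 0.63366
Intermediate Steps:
L = 37 (L = (-9 - 28)*(-1) = -37*(-1) = 37)
(2269 - 349)/(2993 + L) = (2269 - 349)/(2993 + 37) = 1920/3030 = 1920*(1/3030) = 64/101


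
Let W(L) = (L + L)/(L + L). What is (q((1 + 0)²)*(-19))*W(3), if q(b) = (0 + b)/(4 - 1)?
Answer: -19/3 ≈ -6.3333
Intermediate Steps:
W(L) = 1 (W(L) = (2*L)/((2*L)) = (2*L)*(1/(2*L)) = 1)
q(b) = b/3
(q((1 + 0)²)*(-19))*W(3) = (((1 + 0)²/3)*(-19))*1 = (((⅓)*1²)*(-19))*1 = (((⅓)*1)*(-19))*1 = ((⅓)*(-19))*1 = -19/3*1 = -19/3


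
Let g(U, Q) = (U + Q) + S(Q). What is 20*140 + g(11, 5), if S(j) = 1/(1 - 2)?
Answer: 2815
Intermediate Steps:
S(j) = -1 (S(j) = 1/(-1) = -1)
g(U, Q) = -1 + Q + U (g(U, Q) = (U + Q) - 1 = (Q + U) - 1 = -1 + Q + U)
20*140 + g(11, 5) = 20*140 + (-1 + 5 + 11) = 2800 + 15 = 2815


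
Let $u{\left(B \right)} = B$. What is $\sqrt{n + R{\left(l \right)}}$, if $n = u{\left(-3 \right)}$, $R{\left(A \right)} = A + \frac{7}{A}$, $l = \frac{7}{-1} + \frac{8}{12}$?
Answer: $\frac{i \sqrt{33915}}{57} \approx 3.2309 i$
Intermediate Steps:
$l = - \frac{19}{3}$ ($l = 7 \left(-1\right) + 8 \cdot \frac{1}{12} = -7 + \frac{2}{3} = - \frac{19}{3} \approx -6.3333$)
$n = -3$
$\sqrt{n + R{\left(l \right)}} = \sqrt{-3 - \left(\frac{19}{3} - \frac{7}{- \frac{19}{3}}\right)} = \sqrt{-3 + \left(- \frac{19}{3} + 7 \left(- \frac{3}{19}\right)\right)} = \sqrt{-3 - \frac{424}{57}} = \sqrt{- \frac{595}{57}} = \frac{i \sqrt{33915}}{57}$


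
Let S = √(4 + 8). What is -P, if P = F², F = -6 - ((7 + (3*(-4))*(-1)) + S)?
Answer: -637 - 100*√3 ≈ -810.21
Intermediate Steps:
S = 2*√3 (S = √12 = 2*√3 ≈ 3.4641)
F = -25 - 2*√3 (F = -6 - ((7 + (3*(-4))*(-1)) + 2*√3) = -6 - ((7 - 12*(-1)) + 2*√3) = -6 - ((7 + 12) + 2*√3) = -6 - (19 + 2*√3) = -6 + (-19 - 2*√3) = -25 - 2*√3 ≈ -28.464)
P = (-25 - 2*√3)² ≈ 810.21
-P = -(637 + 100*√3) = -637 - 100*√3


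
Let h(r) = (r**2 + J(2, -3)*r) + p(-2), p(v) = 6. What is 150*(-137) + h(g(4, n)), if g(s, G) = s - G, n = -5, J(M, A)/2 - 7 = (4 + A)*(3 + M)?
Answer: -20247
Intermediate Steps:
J(M, A) = 14 + 2*(3 + M)*(4 + A) (J(M, A) = 14 + 2*((4 + A)*(3 + M)) = 14 + 2*((3 + M)*(4 + A)) = 14 + 2*(3 + M)*(4 + A))
h(r) = 6 + r**2 + 24*r (h(r) = (r**2 + (38 + 6*(-3) + 8*2 + 2*(-3)*2)*r) + 6 = (r**2 + (38 - 18 + 16 - 12)*r) + 6 = (r**2 + 24*r) + 6 = 6 + r**2 + 24*r)
150*(-137) + h(g(4, n)) = 150*(-137) + (6 + (4 - 1*(-5))**2 + 24*(4 - 1*(-5))) = -20550 + (6 + (4 + 5)**2 + 24*(4 + 5)) = -20550 + (6 + 9**2 + 24*9) = -20550 + (6 + 81 + 216) = -20550 + 303 = -20247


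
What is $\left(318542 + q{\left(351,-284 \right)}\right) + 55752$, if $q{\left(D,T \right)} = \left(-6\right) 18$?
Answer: $374186$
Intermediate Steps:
$q{\left(D,T \right)} = -108$
$\left(318542 + q{\left(351,-284 \right)}\right) + 55752 = \left(318542 - 108\right) + 55752 = 318434 + 55752 = 374186$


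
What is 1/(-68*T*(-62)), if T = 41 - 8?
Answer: 1/139128 ≈ 7.1876e-6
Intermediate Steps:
T = 33
1/(-68*T*(-62)) = 1/(-68*33*(-62)) = 1/(-2244*(-62)) = 1/139128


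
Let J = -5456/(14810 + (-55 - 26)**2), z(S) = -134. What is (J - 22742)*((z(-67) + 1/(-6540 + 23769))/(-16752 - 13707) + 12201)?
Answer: -1037309644295410053016/3738344336727 ≈ -2.7748e+8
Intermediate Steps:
J = -5456/21371 (J = -5456/(14810 + (-81)**2) = -5456/(14810 + 6561) = -5456/21371 ≈ -0.25530)
(J - 22742)*((z(-67) + 1/(-6540 + 23769))/(-16752 - 13707) + 12201) = (-5456/21371 - 22742)*((-134 + 1/(-6540 + 23769))/(-16752 - 13707) + 12201) = -486024738*((-134 + 1/17229)/(-30459) + 12201)/21371 = -486024738*((-134 + 1/17229)*(-1/30459) + 12201)/21371 = -486024738*(-2308685/17229*(-1/30459) + 12201)/21371 = -486024738*(2308685/524778111 + 12201)/21371 = -486024738/21371*6402820040996/524778111 = -1037309644295410053016/3738344336727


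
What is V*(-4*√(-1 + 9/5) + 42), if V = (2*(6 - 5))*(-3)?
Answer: -252 + 48*√5/5 ≈ -230.53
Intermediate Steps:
V = -6 (V = (2*1)*(-3) = 2*(-3) = -6)
V*(-4*√(-1 + 9/5) + 42) = -6*(-4*√(-1 + 9/5) + 42) = -6*(-8*√5/5 + 42) = -6*(42 - 8*√5/5) = -252 + 48*√5/5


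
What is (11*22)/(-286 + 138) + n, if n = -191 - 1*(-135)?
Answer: -4265/74 ≈ -57.635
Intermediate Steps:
n = -56 (n = -191 + 135 = -56)
(11*22)/(-286 + 138) + n = (11*22)/(-286 + 138) - 56 = 242/(-148) - 56 = -1/148*242 - 56 = -121/74 - 56 = -4265/74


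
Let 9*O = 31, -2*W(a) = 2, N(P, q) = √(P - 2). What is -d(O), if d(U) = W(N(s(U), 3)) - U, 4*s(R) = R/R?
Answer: 40/9 ≈ 4.4444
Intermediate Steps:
s(R) = ¼ (s(R) = (R/R)/4 = (¼)*1 = ¼)
N(P, q) = √(-2 + P)
W(a) = -1 (W(a) = -½*2 = -1)
O = 31/9 (O = (⅑)*31 = 31/9 ≈ 3.4444)
d(U) = -1 - U
-d(O) = -(-1 - 1*31/9) = -(-1 - 31/9) = -1*(-40/9) = 40/9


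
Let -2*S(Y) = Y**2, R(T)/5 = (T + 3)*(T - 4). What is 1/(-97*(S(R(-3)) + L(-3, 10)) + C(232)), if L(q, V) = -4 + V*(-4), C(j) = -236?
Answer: 1/4032 ≈ 0.00024802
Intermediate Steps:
L(q, V) = -4 - 4*V
R(T) = 5*(-4 + T)*(3 + T) (R(T) = 5*((T + 3)*(T - 4)) = 5*((3 + T)*(-4 + T)) = 5*((-4 + T)*(3 + T)) = 5*(-4 + T)*(3 + T))
S(Y) = -Y**2/2
1/(-97*(S(R(-3)) + L(-3, 10)) + C(232)) = 1/(-97*(-(-60 - 5*(-3) + 5*(-3)**2)**2/2 + (-4 - 4*10)) - 236) = 1/(-97*(-(-60 + 15 + 5*9)**2/2 + (-4 - 40)) - 236) = 1/(-97*(-(-60 + 15 + 45)**2/2 - 44) - 236) = 1/(-97*(-1/2*0**2 - 44) - 236) = 1/(-97*(-1/2*0 - 44) - 236) = 1/(-97*(0 - 44) - 236) = 1/(-97*(-44) - 236) = 1/(4268 - 236) = 1/4032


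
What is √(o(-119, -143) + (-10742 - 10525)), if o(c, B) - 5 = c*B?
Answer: I*√4245 ≈ 65.154*I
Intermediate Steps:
o(c, B) = 5 + B*c (o(c, B) = 5 + c*B = 5 + B*c)
√(o(-119, -143) + (-10742 - 10525)) = √((5 - 143*(-119)) + (-10742 - 10525)) = √((5 + 17017) - 21267) = √(17022 - 21267) = √(-4245) = I*√4245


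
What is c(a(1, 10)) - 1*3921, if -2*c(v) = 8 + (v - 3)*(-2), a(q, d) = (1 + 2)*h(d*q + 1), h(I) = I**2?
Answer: -3565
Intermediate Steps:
a(q, d) = 3*(1 + d*q)**2 (a(q, d) = (1 + 2)*(d*q + 1)**2 = 3*(1 + d*q)**2)
c(v) = -7 + v (c(v) = -(8 + (v - 3)*(-2))/2 = -(8 + (-3 + v)*(-2))/2 = -(8 + (6 - 2*v))/2 = -(14 - 2*v)/2 = -7 + v)
c(a(1, 10)) - 1*3921 = (-7 + 3*(1 + 10*1)**2) - 1*3921 = (-7 + 3*(1 + 10)**2) - 3921 = (-7 + 3*11**2) - 3921 = (-7 + 3*121) - 3921 = (-7 + 363) - 3921 = 356 - 3921 = -3565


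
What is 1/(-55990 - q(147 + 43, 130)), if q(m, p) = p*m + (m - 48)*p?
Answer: -1/99150 ≈ -1.0086e-5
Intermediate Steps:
q(m, p) = m*p + p*(-48 + m) (q(m, p) = m*p + (-48 + m)*p = m*p + p*(-48 + m))
1/(-55990 - q(147 + 43, 130)) = 1/(-55990 - 2*130*(-24 + (147 + 43))) = 1/(-55990 - 2*130*(-24 + 190)) = 1/(-55990 - 2*130*166) = 1/(-55990 - 1*43160) = 1/(-55990 - 43160) = 1/(-99150) = -1/99150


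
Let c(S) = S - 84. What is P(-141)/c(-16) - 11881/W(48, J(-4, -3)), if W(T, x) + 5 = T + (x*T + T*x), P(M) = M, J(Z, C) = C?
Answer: 244529/4900 ≈ 49.904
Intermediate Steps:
c(S) = -84 + S
W(T, x) = -5 + T + 2*T*x (W(T, x) = -5 + (T + (x*T + T*x)) = -5 + (T + (T*x + T*x)) = -5 + (T + 2*T*x) = -5 + T + 2*T*x)
P(-141)/c(-16) - 11881/W(48, J(-4, -3)) = -141/(-84 - 16) - 11881/(-5 + 48 + 2*48*(-3)) = -141/(-100) - 11881/(-5 + 48 - 288) = -141*(-1/100) - 11881/(-245) = 141/100 - 11881*(-1/245) = 141/100 + 11881/245 = 244529/4900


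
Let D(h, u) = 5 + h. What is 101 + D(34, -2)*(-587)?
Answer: -22792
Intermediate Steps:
101 + D(34, -2)*(-587) = 101 + (5 + 34)*(-587) = 101 + 39*(-587) = 101 - 22893 = -22792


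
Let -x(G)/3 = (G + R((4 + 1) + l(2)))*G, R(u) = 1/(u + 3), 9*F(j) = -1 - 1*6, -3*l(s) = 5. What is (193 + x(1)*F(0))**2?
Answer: 124434025/3249 ≈ 38299.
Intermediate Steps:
l(s) = -5/3 (l(s) = -1/3*5 = -5/3)
F(j) = -7/9 (F(j) = (-1 - 1*6)/9 = (-1 - 6)/9 = (1/9)*(-7) = -7/9)
R(u) = 1/(3 + u)
x(G) = -3*G*(3/19 + G) (x(G) = -3*(G + 1/(3 + ((4 + 1) - 5/3)))*G = -3*(G + 1/(3 + (5 - 5/3)))*G = -3*(G + 1/(3 + 10/3))*G = -3*(G + 1/(19/3))*G = -3*(G + 3/19)*G = -3*(3/19 + G)*G = -3*G*(3/19 + G))
(193 + x(1)*F(0))**2 = (193 - 3/19*1*(3 + 19*1)*(-7/9))**2 = (193 - 3/19*1*(3 + 19)*(-7/9))**2 = (193 - 3/19*1*22*(-7/9))**2 = (193 - 66/19*(-7/9))**2 = (193 + 154/57)**2 = (11155/57)**2 = 124434025/3249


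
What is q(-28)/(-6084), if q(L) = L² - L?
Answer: -203/1521 ≈ -0.13346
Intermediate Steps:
q(-28)/(-6084) = -28*(-1 - 28)/(-6084) = -28*(-29)*(-1/6084) = 812*(-1/6084) = -203/1521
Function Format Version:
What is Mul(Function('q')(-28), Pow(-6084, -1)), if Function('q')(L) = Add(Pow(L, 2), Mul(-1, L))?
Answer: Rational(-203, 1521) ≈ -0.13346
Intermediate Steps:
Mul(Function('q')(-28), Pow(-6084, -1)) = Mul(Mul(-28, Add(-1, -28)), Pow(-6084, -1)) = Mul(Mul(-28, -29), Rational(-1, 6084)) = Mul(812, Rational(-1, 6084)) = Rational(-203, 1521)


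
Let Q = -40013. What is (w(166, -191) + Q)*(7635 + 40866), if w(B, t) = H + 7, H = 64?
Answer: -1937226942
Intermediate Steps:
w(B, t) = 71 (w(B, t) = 64 + 7 = 71)
(w(166, -191) + Q)*(7635 + 40866) = (71 - 40013)*(7635 + 40866) = -39942*48501 = -1937226942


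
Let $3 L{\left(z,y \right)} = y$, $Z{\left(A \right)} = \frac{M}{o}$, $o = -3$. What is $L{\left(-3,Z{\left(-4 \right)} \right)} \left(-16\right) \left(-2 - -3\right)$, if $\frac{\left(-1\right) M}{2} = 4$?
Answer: $- \frac{128}{9} \approx -14.222$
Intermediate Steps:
$M = -8$ ($M = \left(-2\right) 4 = -8$)
$Z{\left(A \right)} = \frac{8}{3}$ ($Z{\left(A \right)} = - \frac{8}{-3} = \left(-8\right) \left(- \frac{1}{3}\right) = \frac{8}{3}$)
$L{\left(z,y \right)} = \frac{y}{3}$
$L{\left(-3,Z{\left(-4 \right)} \right)} \left(-16\right) \left(-2 - -3\right) = \frac{1}{3} \cdot \frac{8}{3} \left(-16\right) \left(-2 - -3\right) = \frac{8}{9} \left(-16\right) \left(-2 + 3\right) = \left(- \frac{128}{9}\right) 1 = - \frac{128}{9}$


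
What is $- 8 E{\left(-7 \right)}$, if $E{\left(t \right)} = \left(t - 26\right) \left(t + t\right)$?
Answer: $-3696$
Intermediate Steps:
$E{\left(t \right)} = 2 t \left(-26 + t\right)$ ($E{\left(t \right)} = \left(-26 + t\right) 2 t = 2 t \left(-26 + t\right)$)
$- 8 E{\left(-7 \right)} = - 8 \cdot 2 \left(-7\right) \left(-26 - 7\right) = - 8 \cdot 2 \left(-7\right) \left(-33\right) = \left(-8\right) 462 = -3696$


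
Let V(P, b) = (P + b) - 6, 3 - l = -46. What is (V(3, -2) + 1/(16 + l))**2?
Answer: 104976/4225 ≈ 24.846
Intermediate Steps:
l = 49 (l = 3 - 1*(-46) = 3 + 46 = 49)
V(P, b) = -6 + P + b
(V(3, -2) + 1/(16 + l))**2 = ((-6 + 3 - 2) + 1/(16 + 49))**2 = (-5 + 1/65)**2 = (-324/65)**2 = 104976/4225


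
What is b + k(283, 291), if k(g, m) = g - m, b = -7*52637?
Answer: -368467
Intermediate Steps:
b = -368459
b + k(283, 291) = -368459 + (283 - 1*291) = -368459 + (283 - 291) = -368459 - 8 = -368467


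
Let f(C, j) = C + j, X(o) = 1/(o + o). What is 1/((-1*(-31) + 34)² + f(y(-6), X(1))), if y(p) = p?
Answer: 2/8439 ≈ 0.00023699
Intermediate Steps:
X(o) = 1/(2*o)
1/((-1*(-31) + 34)² + f(y(-6), X(1))) = 1/((-1*(-31) + 34)² + (-6 + (½)/1)) = 1/((31 + 34)² + (-6 + (½)*1)) = 1/(65² + (-6 + ½)) = 1/(4225 - 11/2) = 1/(8439/2) = 2/8439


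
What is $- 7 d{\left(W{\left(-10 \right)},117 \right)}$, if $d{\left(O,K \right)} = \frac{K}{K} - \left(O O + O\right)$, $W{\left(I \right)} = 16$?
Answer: $1897$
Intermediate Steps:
$d{\left(O,K \right)} = 1 - O - O^{2}$ ($d{\left(O,K \right)} = 1 - \left(O^{2} + O\right) = 1 - \left(O + O^{2}\right) = 1 - O - O^{2}$)
$- 7 d{\left(W{\left(-10 \right)},117 \right)} = - 7 \left(1 - 16 - 16^{2}\right) = - 7 \left(1 - 16 - 256\right) = \left(-7\right) \left(-271\right) = 1897$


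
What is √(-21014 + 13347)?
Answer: I*√7667 ≈ 87.561*I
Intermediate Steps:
√(-21014 + 13347) = √(-7667) = I*√7667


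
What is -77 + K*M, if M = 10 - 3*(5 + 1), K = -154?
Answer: 1155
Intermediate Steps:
M = -8 (M = 10 - 3*6 = 10 - 18 = -8)
-77 + K*M = -77 - 154*(-8) = -77 + 1232 = 1155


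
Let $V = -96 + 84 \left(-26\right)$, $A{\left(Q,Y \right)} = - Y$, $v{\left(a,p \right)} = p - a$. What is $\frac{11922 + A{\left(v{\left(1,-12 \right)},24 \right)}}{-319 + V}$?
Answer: $- \frac{11898}{2599} \approx -4.5779$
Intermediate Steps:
$V = -2280$ ($V = -96 - 2184 = -2280$)
$\frac{11922 + A{\left(v{\left(1,-12 \right)},24 \right)}}{-319 + V} = \frac{11922 - 24}{-319 - 2280} = \frac{11922 - 24}{-2599} = 11898 \left(- \frac{1}{2599}\right) = - \frac{11898}{2599}$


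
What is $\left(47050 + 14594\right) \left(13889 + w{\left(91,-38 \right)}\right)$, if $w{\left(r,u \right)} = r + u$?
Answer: $859440648$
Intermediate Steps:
$\left(47050 + 14594\right) \left(13889 + w{\left(91,-38 \right)}\right) = \left(47050 + 14594\right) \left(13889 + \left(91 - 38\right)\right) = 61644 \left(13889 + 53\right) = 61644 \cdot 13942 = 859440648$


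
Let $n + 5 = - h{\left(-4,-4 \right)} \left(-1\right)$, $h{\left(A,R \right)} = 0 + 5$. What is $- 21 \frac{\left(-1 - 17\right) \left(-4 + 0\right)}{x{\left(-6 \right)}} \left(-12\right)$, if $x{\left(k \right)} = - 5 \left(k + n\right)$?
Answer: $\frac{3024}{5} \approx 604.8$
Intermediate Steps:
$h{\left(A,R \right)} = 5$
$n = 0$ ($n = -5 + \left(-1\right) 5 \left(-1\right) = -5 - -5 = -5 + 5 = 0$)
$x{\left(k \right)} = - 5 k$ ($x{\left(k \right)} = - 5 \left(k + 0\right) = - 5 k$)
$- 21 \frac{\left(-1 - 17\right) \left(-4 + 0\right)}{x{\left(-6 \right)}} \left(-12\right) = - 21 \frac{\left(-1 - 17\right) \left(-4 + 0\right)}{\left(-5\right) \left(-6\right)} \left(-12\right) = - 21 \frac{\left(-18\right) \left(-4\right)}{30} \left(-12\right) = - 21 \cdot 72 \cdot \frac{1}{30} \left(-12\right) = \left(-21\right) \frac{12}{5} \left(-12\right) = \left(- \frac{252}{5}\right) \left(-12\right) = \frac{3024}{5}$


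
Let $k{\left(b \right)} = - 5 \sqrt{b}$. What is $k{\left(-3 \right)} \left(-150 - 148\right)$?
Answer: $1490 i \sqrt{3} \approx 2580.8 i$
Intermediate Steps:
$k{\left(-3 \right)} \left(-150 - 148\right) = - 5 \sqrt{-3} \left(-150 - 148\right) = - 5 i \sqrt{3} \left(-298\right) = 1490 i \sqrt{3}$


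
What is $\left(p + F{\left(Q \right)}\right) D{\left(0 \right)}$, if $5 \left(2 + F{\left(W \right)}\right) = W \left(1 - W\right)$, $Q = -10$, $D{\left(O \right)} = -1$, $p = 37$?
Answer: $-13$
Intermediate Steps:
$F{\left(W \right)} = -2 + \frac{W \left(1 - W\right)}{5}$
$\left(p + F{\left(Q \right)}\right) D{\left(0 \right)} = \left(37 - \left(4 + 20\right)\right) \left(-1\right) = \left(37 - 24\right) \left(-1\right) = 13 \left(-1\right) = -13$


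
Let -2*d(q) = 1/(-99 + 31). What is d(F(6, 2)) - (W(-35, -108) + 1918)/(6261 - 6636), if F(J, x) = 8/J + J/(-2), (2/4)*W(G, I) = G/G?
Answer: 17433/3400 ≈ 5.1273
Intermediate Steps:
W(G, I) = 2 (W(G, I) = 2*(G/G) = 2*1 = 2)
F(J, x) = 8/J - J/2 (F(J, x) = 8/J + J*(-½) = 8/J - J/2)
d(q) = 1/136 (d(q) = -1/(2*(-99 + 31)) = -½/(-68) = -½*(-1/68) = 1/136)
d(F(6, 2)) - (W(-35, -108) + 1918)/(6261 - 6636) = 1/136 - (2 + 1918)/(6261 - 6636) = 1/136 - 1920/(-375) = 1/136 - 1920*(-1)/375 = 1/136 - 1*(-128/25) = 1/136 + 128/25 = 17433/3400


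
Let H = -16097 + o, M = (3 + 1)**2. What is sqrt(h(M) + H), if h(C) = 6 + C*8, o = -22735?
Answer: I*sqrt(38698) ≈ 196.72*I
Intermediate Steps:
M = 16 (M = 4**2 = 16)
H = -38832 (H = -16097 - 22735 = -38832)
h(C) = 6 + 8*C
sqrt(h(M) + H) = sqrt((6 + 8*16) - 38832) = sqrt((6 + 128) - 38832) = sqrt(134 - 38832) = sqrt(-38698) = I*sqrt(38698)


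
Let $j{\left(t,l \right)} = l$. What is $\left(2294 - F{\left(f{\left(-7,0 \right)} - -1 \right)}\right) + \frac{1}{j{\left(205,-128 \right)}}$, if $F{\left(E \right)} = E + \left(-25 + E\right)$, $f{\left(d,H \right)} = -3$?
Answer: $\frac{297343}{128} \approx 2323.0$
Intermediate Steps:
$F{\left(E \right)} = -25 + 2 E$
$\left(2294 - F{\left(f{\left(-7,0 \right)} - -1 \right)}\right) + \frac{1}{j{\left(205,-128 \right)}} = \left(2294 - \left(-25 + 2 \left(-3 - -1\right)\right)\right) + \frac{1}{-128} = \left(2294 - \left(-25 + 2 \left(-3 + 1\right)\right)\right) - \frac{1}{128} = \left(2294 - \left(-25 + 2 \left(-2\right)\right)\right) - \frac{1}{128} = \left(2294 - \left(-25 - 4\right)\right) - \frac{1}{128} = \left(2294 - -29\right) - \frac{1}{128} = \left(2294 + 29\right) - \frac{1}{128} = 2323 - \frac{1}{128} = \frac{297343}{128}$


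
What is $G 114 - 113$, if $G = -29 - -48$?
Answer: $2053$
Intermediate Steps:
$G = 19$ ($G = -29 + 48 = 19$)
$G 114 - 113 = 19 \cdot 114 - 113 = 2166 - 113 = 2053$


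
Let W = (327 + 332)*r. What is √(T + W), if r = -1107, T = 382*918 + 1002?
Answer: I*√377835 ≈ 614.68*I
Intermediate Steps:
T = 351678 (T = 350676 + 1002 = 351678)
W = -729513 (W = (327 + 332)*(-1107) = 659*(-1107) = -729513)
√(T + W) = √(351678 - 729513) = √(-377835) = I*√377835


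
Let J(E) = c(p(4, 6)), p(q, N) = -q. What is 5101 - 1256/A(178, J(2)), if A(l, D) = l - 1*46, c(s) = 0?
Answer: 168019/33 ≈ 5091.5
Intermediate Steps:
J(E) = 0
A(l, D) = -46 + l (A(l, D) = l - 46 = -46 + l)
5101 - 1256/A(178, J(2)) = 5101 - 1256/(-46 + 178) = 5101 - 1256/132 = 5101 - 1*314/33 = 5101 - 314/33 = 168019/33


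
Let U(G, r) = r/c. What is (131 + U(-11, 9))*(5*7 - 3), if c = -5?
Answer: 20672/5 ≈ 4134.4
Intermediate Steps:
U(G, r) = -r/5 (U(G, r) = r/(-5) = r*(-⅕) = -r/5)
(131 + U(-11, 9))*(5*7 - 3) = (131 - ⅕*9)*(5*7 - 3) = (131 - 9/5)*(35 - 3) = (646/5)*32 = 20672/5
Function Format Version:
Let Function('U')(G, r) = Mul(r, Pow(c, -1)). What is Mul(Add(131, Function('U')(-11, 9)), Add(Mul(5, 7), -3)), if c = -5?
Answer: Rational(20672, 5) ≈ 4134.4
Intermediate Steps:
Function('U')(G, r) = Mul(Rational(-1, 5), r) (Function('U')(G, r) = Mul(r, Pow(-5, -1)) = Mul(r, Rational(-1, 5)) = Mul(Rational(-1, 5), r))
Mul(Add(131, Function('U')(-11, 9)), Add(Mul(5, 7), -3)) = Mul(Add(131, Mul(Rational(-1, 5), 9)), Add(Mul(5, 7), -3)) = Mul(Add(131, Rational(-9, 5)), Add(35, -3)) = Mul(Rational(646, 5), 32) = Rational(20672, 5)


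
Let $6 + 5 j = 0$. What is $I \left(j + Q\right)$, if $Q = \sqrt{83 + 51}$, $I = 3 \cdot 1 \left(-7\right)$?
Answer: $\frac{126}{5} - 21 \sqrt{134} \approx -217.89$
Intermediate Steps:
$j = - \frac{6}{5}$ ($j = - \frac{6}{5} + \frac{1}{5} \cdot 0 = - \frac{6}{5} + 0 = - \frac{6}{5} \approx -1.2$)
$I = -21$ ($I = 3 \left(-7\right) = -21$)
$Q = \sqrt{134} \approx 11.576$
$I \left(j + Q\right) = - 21 \left(- \frac{6}{5} + \sqrt{134}\right) = \frac{126}{5} - 21 \sqrt{134}$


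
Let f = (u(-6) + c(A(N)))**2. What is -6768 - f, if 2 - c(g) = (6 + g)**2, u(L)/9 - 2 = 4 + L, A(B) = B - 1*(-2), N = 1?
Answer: -13009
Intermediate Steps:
A(B) = 2 + B (A(B) = B + 2 = 2 + B)
u(L) = 54 + 9*L (u(L) = 18 + 9*(4 + L) = 18 + (36 + 9*L) = 54 + 9*L)
c(g) = 2 - (6 + g)**2
f = 6241 (f = ((54 + 9*(-6)) + (2 - (6 + (2 + 1))**2))**2 = ((54 - 54) + (2 - (6 + 3)**2))**2 = (0 + (2 - 1*9**2))**2 = (0 + (2 - 1*81))**2 = (0 + (2 - 81))**2 = (0 - 79)**2 = (-79)**2 = 6241)
-6768 - f = -6768 - 1*6241 = -6768 - 6241 = -13009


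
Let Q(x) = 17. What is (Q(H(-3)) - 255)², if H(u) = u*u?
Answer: 56644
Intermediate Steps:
H(u) = u²
(Q(H(-3)) - 255)² = (17 - 255)² = (-238)² = 56644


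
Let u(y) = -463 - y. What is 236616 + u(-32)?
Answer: 236185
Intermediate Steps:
236616 + u(-32) = 236616 + (-463 - 1*(-32)) = 236616 + (-463 + 32) = 236616 - 431 = 236185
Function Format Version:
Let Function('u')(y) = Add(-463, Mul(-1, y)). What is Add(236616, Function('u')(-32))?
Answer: 236185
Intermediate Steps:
Add(236616, Function('u')(-32)) = Add(236616, Add(-463, Mul(-1, -32))) = Add(236616, Add(-463, 32)) = Add(236616, -431) = 236185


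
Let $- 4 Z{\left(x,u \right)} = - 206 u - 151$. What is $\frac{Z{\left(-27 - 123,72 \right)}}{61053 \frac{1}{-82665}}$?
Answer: $- \frac{412856565}{81404} \approx -5071.7$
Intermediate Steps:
$Z{\left(x,u \right)} = \frac{151}{4} + \frac{103 u}{2}$ ($Z{\left(x,u \right)} = - \frac{- 206 u - 151}{4} = - \frac{-151 - 206 u}{4} = \frac{151}{4} + \frac{103 u}{2}$)
$\frac{Z{\left(-27 - 123,72 \right)}}{61053 \frac{1}{-82665}} = \frac{\frac{151}{4} + \frac{103}{2} \cdot 72}{61053 \frac{1}{-82665}} = \frac{\frac{151}{4} + 3708}{61053 \left(- \frac{1}{82665}\right)} = \frac{14983}{4 \left(- \frac{20351}{27555}\right)} = \frac{14983}{4} \left(- \frac{27555}{20351}\right) = - \frac{412856565}{81404}$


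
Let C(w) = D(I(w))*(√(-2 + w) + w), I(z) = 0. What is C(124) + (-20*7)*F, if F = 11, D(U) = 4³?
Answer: 6396 + 64*√122 ≈ 7102.9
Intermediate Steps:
D(U) = 64
C(w) = 64*w + 64*√(-2 + w) (C(w) = 64*(√(-2 + w) + w) = 64*(w + √(-2 + w)) = 64*w + 64*√(-2 + w))
C(124) + (-20*7)*F = (64*124 + 64*√(-2 + 124)) - 20*7*11 = (7936 + 64*√122) - 140*11 = (7936 + 64*√122) - 1540 = 6396 + 64*√122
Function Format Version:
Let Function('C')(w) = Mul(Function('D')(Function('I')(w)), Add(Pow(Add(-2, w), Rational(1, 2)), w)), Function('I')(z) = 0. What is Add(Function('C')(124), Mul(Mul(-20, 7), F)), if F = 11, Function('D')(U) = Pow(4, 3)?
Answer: Add(6396, Mul(64, Pow(122, Rational(1, 2)))) ≈ 7102.9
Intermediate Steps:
Function('D')(U) = 64
Function('C')(w) = Add(Mul(64, w), Mul(64, Pow(Add(-2, w), Rational(1, 2)))) (Function('C')(w) = Mul(64, Add(Pow(Add(-2, w), Rational(1, 2)), w)) = Mul(64, Add(w, Pow(Add(-2, w), Rational(1, 2)))) = Add(Mul(64, w), Mul(64, Pow(Add(-2, w), Rational(1, 2)))))
Add(Function('C')(124), Mul(Mul(-20, 7), F)) = Add(Add(Mul(64, 124), Mul(64, Pow(Add(-2, 124), Rational(1, 2)))), Mul(Mul(-20, 7), 11)) = Add(Add(7936, Mul(64, Pow(122, Rational(1, 2)))), Mul(-140, 11)) = Add(Add(7936, Mul(64, Pow(122, Rational(1, 2)))), -1540) = Add(6396, Mul(64, Pow(122, Rational(1, 2))))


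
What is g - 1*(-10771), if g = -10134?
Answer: 637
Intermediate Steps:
g - 1*(-10771) = -10134 - 1*(-10771) = -10134 + 10771 = 637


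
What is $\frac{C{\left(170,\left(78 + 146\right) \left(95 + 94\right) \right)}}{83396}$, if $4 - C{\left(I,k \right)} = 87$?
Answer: $- \frac{83}{83396} \approx -0.00099525$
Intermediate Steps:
$C{\left(I,k \right)} = -83$ ($C{\left(I,k \right)} = 4 - 87 = -83$)
$\frac{C{\left(170,\left(78 + 146\right) \left(95 + 94\right) \right)}}{83396} = - \frac{83}{83396}$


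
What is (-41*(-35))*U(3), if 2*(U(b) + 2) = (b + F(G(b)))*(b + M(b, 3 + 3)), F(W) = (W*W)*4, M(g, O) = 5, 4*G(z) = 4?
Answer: 37310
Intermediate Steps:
G(z) = 1 (G(z) = (¼)*4 = 1)
F(W) = 4*W² (F(W) = W²*4 = 4*W²)
U(b) = -2 + (4 + b)*(5 + b)/2 (U(b) = -2 + ((b + 4*1²)*(b + 5))/2 = -2 + ((b + 4*1)*(5 + b))/2 = -2 + ((b + 4)*(5 + b))/2 = -2 + ((4 + b)*(5 + b))/2 = -2 + (4 + b)*(5 + b)/2)
(-41*(-35))*U(3) = (-41*(-35))*(8 + (½)*3² + (9/2)*3) = 1435*(8 + (½)*9 + 27/2) = 1435*(8 + 9/2 + 27/2) = 1435*26 = 37310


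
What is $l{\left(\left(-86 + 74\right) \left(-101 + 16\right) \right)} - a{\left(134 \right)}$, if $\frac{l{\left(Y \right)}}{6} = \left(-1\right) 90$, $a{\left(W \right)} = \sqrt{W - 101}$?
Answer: $-540 - \sqrt{33} \approx -545.74$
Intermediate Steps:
$a{\left(W \right)} = \sqrt{-101 + W}$
$l{\left(Y \right)} = -540$ ($l{\left(Y \right)} = 6 \left(\left(-1\right) 90\right) = 6 \left(-90\right) = -540$)
$l{\left(\left(-86 + 74\right) \left(-101 + 16\right) \right)} - a{\left(134 \right)} = -540 - \sqrt{-101 + 134} = -540 - \sqrt{33}$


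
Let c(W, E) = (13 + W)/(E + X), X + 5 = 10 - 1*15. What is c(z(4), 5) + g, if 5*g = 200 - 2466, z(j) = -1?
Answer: -2278/5 ≈ -455.60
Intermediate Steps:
X = -10 (X = -5 + (10 - 1*15) = -5 + (10 - 15) = -5 - 5 = -10)
c(W, E) = (13 + W)/(-10 + E) (c(W, E) = (13 + W)/(E - 10) = (13 + W)/(-10 + E))
g = -2266/5 (g = (200 - 2466)/5 = (1/5)*(-2266) = -2266/5 ≈ -453.20)
c(z(4), 5) + g = (13 - 1)/(-10 + 5) - 2266/5 = 12/(-5) - 2266/5 = -1/5*12 - 2266/5 = -12/5 - 2266/5 = -2278/5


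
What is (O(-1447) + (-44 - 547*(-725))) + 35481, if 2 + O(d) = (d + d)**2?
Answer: 8807246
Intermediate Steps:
O(d) = -2 + 4*d**2 (O(d) = -2 + (d + d)**2 = -2 + (2*d)**2 = -2 + 4*d**2)
(O(-1447) + (-44 - 547*(-725))) + 35481 = ((-2 + 4*(-1447)**2) + (-44 - 547*(-725))) + 35481 = ((-2 + 4*2093809) + (-44 + 396575)) + 35481 = ((-2 + 8375236) + 396531) + 35481 = (8375234 + 396531) + 35481 = 8771765 + 35481 = 8807246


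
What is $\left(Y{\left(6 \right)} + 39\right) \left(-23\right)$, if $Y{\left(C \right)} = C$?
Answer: $-1035$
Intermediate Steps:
$\left(Y{\left(6 \right)} + 39\right) \left(-23\right) = \left(6 + 39\right) \left(-23\right) = 45 \left(-23\right) = -1035$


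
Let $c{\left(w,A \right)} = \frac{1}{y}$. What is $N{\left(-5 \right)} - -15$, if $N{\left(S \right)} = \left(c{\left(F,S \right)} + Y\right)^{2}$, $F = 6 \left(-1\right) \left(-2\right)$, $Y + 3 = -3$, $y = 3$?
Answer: $\frac{424}{9} \approx 47.111$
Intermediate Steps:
$Y = -6$ ($Y = -3 - 3 = -6$)
$F = 12$ ($F = \left(-6\right) \left(-2\right) = 12$)
$c{\left(w,A \right)} = \frac{1}{3}$
$N{\left(S \right)} = \frac{289}{9}$ ($N{\left(S \right)} = \left(\frac{1}{3} - 6\right)^{2} = \left(- \frac{17}{3}\right)^{2} = \frac{289}{9}$)
$N{\left(-5 \right)} - -15 = \frac{289}{9} - -15 = \frac{289}{9} + 15 = \frac{424}{9}$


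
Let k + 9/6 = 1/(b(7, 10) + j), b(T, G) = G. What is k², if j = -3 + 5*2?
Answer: 2401/1156 ≈ 2.0770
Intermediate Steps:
j = 7 (j = -3 + 10 = 7)
k = -49/34 (k = -3/2 + 1/(10 + 7) = -3/2 + 1/17 = -49/34 ≈ -1.4412)
k² = (-49/34)² = 2401/1156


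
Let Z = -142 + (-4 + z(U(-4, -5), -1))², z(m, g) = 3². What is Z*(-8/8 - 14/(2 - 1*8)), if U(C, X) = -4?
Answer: -156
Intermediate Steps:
z(m, g) = 9
Z = -117 (Z = -142 + (-4 + 9)² = -142 + 5² = -142 + 25 = -117)
Z*(-8/8 - 14/(2 - 1*8)) = -117*(-8/8 - 14/(2 - 1*8)) = -117*(-8*⅛ - 14/(2 - 8)) = -117*(-1 - 14/(-6)) = -117*(-1 - 14*(-⅙)) = -117*(-1 + 7/3) = -117*4/3 = -156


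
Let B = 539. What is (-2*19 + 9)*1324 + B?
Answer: -37857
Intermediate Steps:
(-2*19 + 9)*1324 + B = (-2*19 + 9)*1324 + 539 = (-38 + 9)*1324 + 539 = -29*1324 + 539 = -38396 + 539 = -37857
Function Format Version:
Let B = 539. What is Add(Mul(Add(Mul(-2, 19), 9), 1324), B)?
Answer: -37857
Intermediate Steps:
Add(Mul(Add(Mul(-2, 19), 9), 1324), B) = Add(Mul(Add(Mul(-2, 19), 9), 1324), 539) = Add(Mul(Add(-38, 9), 1324), 539) = Add(Mul(-29, 1324), 539) = Add(-38396, 539) = -37857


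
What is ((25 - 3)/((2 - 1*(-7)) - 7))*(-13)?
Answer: -143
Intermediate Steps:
((25 - 3)/((2 - 1*(-7)) - 7))*(-13) = (22/((2 + 7) - 7))*(-13) = (22/(9 - 7))*(-13) = (22/2)*(-13) = (22*(½))*(-13) = 11*(-13) = -143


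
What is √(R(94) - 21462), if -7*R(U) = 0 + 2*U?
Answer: I*√1052954/7 ≈ 146.59*I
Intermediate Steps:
R(U) = -2*U/7 (R(U) = -(0 + 2*U)/7 = -2*U/7)
√(R(94) - 21462) = √(-2/7*94 - 21462) = √(-188/7 - 21462) = √(-150422/7) = I*√1052954/7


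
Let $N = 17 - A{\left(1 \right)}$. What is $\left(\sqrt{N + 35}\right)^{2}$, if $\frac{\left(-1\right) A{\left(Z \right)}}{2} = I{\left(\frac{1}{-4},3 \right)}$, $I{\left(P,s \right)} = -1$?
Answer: $50$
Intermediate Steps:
$A{\left(Z \right)} = 2$ ($A{\left(Z \right)} = \left(-2\right) \left(-1\right) = 2$)
$N = 15$ ($N = 17 - 2 = 15$)
$\left(\sqrt{N + 35}\right)^{2} = \left(\sqrt{15 + 35}\right)^{2} = \left(\sqrt{50}\right)^{2} = \left(5 \sqrt{2}\right)^{2} = 50$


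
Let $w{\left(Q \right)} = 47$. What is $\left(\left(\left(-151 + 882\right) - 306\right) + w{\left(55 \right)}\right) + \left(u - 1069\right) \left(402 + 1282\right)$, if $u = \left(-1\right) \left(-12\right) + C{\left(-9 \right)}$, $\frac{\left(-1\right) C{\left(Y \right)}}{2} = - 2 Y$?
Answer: $-1840140$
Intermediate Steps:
$C{\left(Y \right)} = 4 Y$ ($C{\left(Y \right)} = - 2 \left(- 2 Y\right) = 4 Y$)
$u = -24$ ($u = \left(-1\right) \left(-12\right) + 4 \left(-9\right) = 12 - 36 = -24$)
$\left(\left(\left(-151 + 882\right) - 306\right) + w{\left(55 \right)}\right) + \left(u - 1069\right) \left(402 + 1282\right) = \left(\left(\left(-151 + 882\right) - 306\right) + 47\right) + \left(-24 - 1069\right) \left(402 + 1282\right) = \left(\left(731 - 306\right) + 47\right) - 1840612 = \left(425 + 47\right) - 1840612 = 472 - 1840612 = -1840140$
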